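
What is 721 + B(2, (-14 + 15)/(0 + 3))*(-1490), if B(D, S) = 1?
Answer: -769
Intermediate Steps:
721 + B(2, (-14 + 15)/(0 + 3))*(-1490) = 721 + 1*(-1490) = 721 - 1490 = -769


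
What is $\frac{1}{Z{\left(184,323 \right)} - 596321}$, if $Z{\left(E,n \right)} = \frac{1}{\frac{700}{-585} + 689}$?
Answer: $- \frac{80473}{47987739716} \approx -1.6769 \cdot 10^{-6}$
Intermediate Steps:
$Z{\left(E,n \right)} = \frac{117}{80473}$ ($Z{\left(E,n \right)} = \frac{1}{700 \left(- \frac{1}{585}\right) + 689} = \frac{1}{- \frac{140}{117} + 689} = \frac{1}{\frac{80473}{117}} = \frac{117}{80473}$)
$\frac{1}{Z{\left(184,323 \right)} - 596321} = \frac{1}{\frac{117}{80473} - 596321} = \frac{1}{- \frac{47987739716}{80473}} = - \frac{80473}{47987739716}$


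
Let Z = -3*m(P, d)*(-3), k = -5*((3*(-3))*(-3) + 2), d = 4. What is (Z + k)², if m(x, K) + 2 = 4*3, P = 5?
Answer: 3025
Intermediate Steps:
m(x, K) = 10 (m(x, K) = -2 + 4*3 = -2 + 12 = 10)
k = -145 (k = -5*(-9*(-3) + 2) = -5*(27 + 2) = -5*29 = -145)
Z = 90 (Z = -3*10*(-3) = -30*(-3) = 90)
(Z + k)² = (90 - 145)² = (-55)² = 3025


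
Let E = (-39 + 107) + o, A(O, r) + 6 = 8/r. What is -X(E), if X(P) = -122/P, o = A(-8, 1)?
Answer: 61/35 ≈ 1.7429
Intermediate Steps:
A(O, r) = -6 + 8/r
o = 2 (o = -6 + 8/1 = -6 + 8*1 = -6 + 8 = 2)
E = 70 (E = (-39 + 107) + 2 = 68 + 2 = 70)
-X(E) = -(-122)/70 = -1*(-61/35) = 61/35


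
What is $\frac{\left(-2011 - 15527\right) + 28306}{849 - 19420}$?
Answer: $- \frac{10768}{18571} \approx -0.57983$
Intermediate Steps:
$\frac{\left(-2011 - 15527\right) + 28306}{849 - 19420} = \frac{\left(-2011 - 15527\right) + 28306}{-18571} = \left(-17538 + 28306\right) \left(- \frac{1}{18571}\right) = 10768 \left(- \frac{1}{18571}\right) = - \frac{10768}{18571}$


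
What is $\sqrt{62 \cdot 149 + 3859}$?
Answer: $\sqrt{13097} \approx 114.44$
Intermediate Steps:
$\sqrt{62 \cdot 149 + 3859} = \sqrt{9238 + 3859} = \sqrt{13097}$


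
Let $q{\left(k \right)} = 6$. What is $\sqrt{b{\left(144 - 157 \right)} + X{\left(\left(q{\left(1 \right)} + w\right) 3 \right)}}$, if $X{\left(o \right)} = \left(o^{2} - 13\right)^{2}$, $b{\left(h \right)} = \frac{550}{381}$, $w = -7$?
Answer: $\frac{\sqrt{2532126}}{381} \approx 4.1766$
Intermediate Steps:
$b{\left(h \right)} = \frac{550}{381}$ ($b{\left(h \right)} = 550 \cdot \frac{1}{381} = \frac{550}{381}$)
$X{\left(o \right)} = \left(-13 + o^{2}\right)^{2}$
$\sqrt{b{\left(144 - 157 \right)} + X{\left(\left(q{\left(1 \right)} + w\right) 3 \right)}} = \sqrt{\frac{550}{381} + \left(-13 + \left(\left(6 - 7\right) 3\right)^{2}\right)^{2}} = \sqrt{\frac{550}{381} + \left(-13 + \left(\left(-1\right) 3\right)^{2}\right)^{2}} = \sqrt{\frac{550}{381} + \left(-13 + \left(-3\right)^{2}\right)^{2}} = \sqrt{\frac{550}{381} + \left(-13 + 9\right)^{2}} = \sqrt{\frac{550}{381} + \left(-4\right)^{2}} = \sqrt{\frac{550}{381} + 16} = \sqrt{\frac{6646}{381}} = \frac{\sqrt{2532126}}{381}$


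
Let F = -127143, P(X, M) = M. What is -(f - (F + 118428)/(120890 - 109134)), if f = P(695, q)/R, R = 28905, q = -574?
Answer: -5979491/8287980 ≈ -0.72147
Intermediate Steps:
f = -14/705 (f = -574/28905 = -574*1/28905 = -14/705 ≈ -0.019858)
-(f - (F + 118428)/(120890 - 109134)) = -(-14/705 - (-127143 + 118428)/(120890 - 109134)) = -(-14/705 - (-8715)/11756) = -(-14/705 - 1*(-8715/11756)) = -(-14/705 + 8715/11756) = -1*5979491/8287980 = -5979491/8287980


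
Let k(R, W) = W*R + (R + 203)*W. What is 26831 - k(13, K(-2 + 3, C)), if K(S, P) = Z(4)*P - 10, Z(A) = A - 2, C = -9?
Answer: 33243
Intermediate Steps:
Z(A) = -2 + A
K(S, P) = -10 + 2*P (K(S, P) = (-2 + 4)*P - 10 = 2*P - 10 = -10 + 2*P)
k(R, W) = R*W + W*(203 + R) (k(R, W) = R*W + (203 + R)*W = R*W + W*(203 + R))
26831 - k(13, K(-2 + 3, C)) = 26831 - (-10 + 2*(-9))*(203 + 2*13) = 26831 - (-10 - 18)*(203 + 26) = 26831 - (-28)*229 = 26831 - 1*(-6412) = 26831 + 6412 = 33243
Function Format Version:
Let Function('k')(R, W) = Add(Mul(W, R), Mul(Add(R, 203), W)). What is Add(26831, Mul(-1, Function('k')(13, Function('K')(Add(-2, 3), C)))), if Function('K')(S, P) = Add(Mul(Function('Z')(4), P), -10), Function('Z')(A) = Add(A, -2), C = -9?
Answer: 33243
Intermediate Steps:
Function('Z')(A) = Add(-2, A)
Function('K')(S, P) = Add(-10, Mul(2, P)) (Function('K')(S, P) = Add(Mul(Add(-2, 4), P), -10) = Add(Mul(2, P), -10) = Add(-10, Mul(2, P)))
Function('k')(R, W) = Add(Mul(R, W), Mul(W, Add(203, R))) (Function('k')(R, W) = Add(Mul(R, W), Mul(Add(203, R), W)) = Add(Mul(R, W), Mul(W, Add(203, R))))
Add(26831, Mul(-1, Function('k')(13, Function('K')(Add(-2, 3), C)))) = Add(26831, Mul(-1, Mul(Add(-10, Mul(2, -9)), Add(203, Mul(2, 13))))) = Add(26831, Mul(-1, Mul(Add(-10, -18), Add(203, 26)))) = Add(26831, Mul(-1, Mul(-28, 229))) = Add(26831, Mul(-1, -6412)) = Add(26831, 6412) = 33243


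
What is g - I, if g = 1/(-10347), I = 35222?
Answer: -364442035/10347 ≈ -35222.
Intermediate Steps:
g = -1/10347 ≈ -9.6646e-5
g - I = -1/10347 - 1*35222 = -1/10347 - 35222 = -364442035/10347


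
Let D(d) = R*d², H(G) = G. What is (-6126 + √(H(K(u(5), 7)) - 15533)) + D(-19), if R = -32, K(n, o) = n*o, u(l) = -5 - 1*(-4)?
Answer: -17678 + 2*I*√3885 ≈ -17678.0 + 124.66*I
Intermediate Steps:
u(l) = -1 (u(l) = -5 + 4 = -1)
D(d) = -32*d²
(-6126 + √(H(K(u(5), 7)) - 15533)) + D(-19) = (-6126 + √(-1*7 - 15533)) - 32*(-19)² = (-6126 + √(-7 - 15533)) - 32*361 = (-6126 + √(-15540)) - 11552 = (-6126 + 2*I*√3885) - 11552 = -17678 + 2*I*√3885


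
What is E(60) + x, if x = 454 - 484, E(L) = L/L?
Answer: -29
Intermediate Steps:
E(L) = 1
x = -30
E(60) + x = 1 - 30 = -29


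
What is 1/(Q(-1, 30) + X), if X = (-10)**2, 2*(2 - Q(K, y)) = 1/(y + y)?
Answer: 120/12239 ≈ 0.0098047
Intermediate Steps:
Q(K, y) = 2 - 1/(4*y) (Q(K, y) = 2 - 1/(2*(y + y)) = 2 - 1/(2*y)/2 = 2 - 1/(4*y))
X = 100
1/(Q(-1, 30) + X) = 1/((2 - 1/4/30) + 100) = 1/((2 - 1/4*1/30) + 100) = 1/((2 - 1/120) + 100) = 1/(239/120 + 100) = 1/(12239/120) = 120/12239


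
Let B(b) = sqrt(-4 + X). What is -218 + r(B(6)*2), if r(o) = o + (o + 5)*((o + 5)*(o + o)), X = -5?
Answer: -938 - 126*I ≈ -938.0 - 126.0*I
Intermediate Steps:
B(b) = 3*I (B(b) = sqrt(-4 - 5) = sqrt(-9) = 3*I)
r(o) = o + 2*o*(5 + o)**2 (r(o) = o + (5 + o)*((5 + o)*(2*o)) = o + (5 + o)*(2*o*(5 + o)) = o + 2*o*(5 + o)**2)
-218 + r(B(6)*2) = -218 + ((3*I)*2)*(1 + 2*(5 + (3*I)*2)**2) = -218 + (6*I)*(1 + 2*(5 + 6*I)**2) = -218 + 6*I*(1 + 2*(5 + 6*I)**2)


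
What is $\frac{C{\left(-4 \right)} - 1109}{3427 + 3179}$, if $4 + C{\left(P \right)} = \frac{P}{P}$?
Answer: $- \frac{556}{3303} \approx -0.16833$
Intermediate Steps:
$C{\left(P \right)} = -3$ ($C{\left(P \right)} = -4 + \frac{P}{P} = -4 + 1 = -3$)
$\frac{C{\left(-4 \right)} - 1109}{3427 + 3179} = \frac{-3 - 1109}{3427 + 3179} = - \frac{1112}{6606} = \left(-1112\right) \frac{1}{6606} = - \frac{556}{3303}$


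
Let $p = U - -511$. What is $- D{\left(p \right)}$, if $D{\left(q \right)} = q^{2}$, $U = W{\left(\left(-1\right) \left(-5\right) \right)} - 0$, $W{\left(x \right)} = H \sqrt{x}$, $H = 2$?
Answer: $-261141 - 2044 \sqrt{5} \approx -2.6571 \cdot 10^{5}$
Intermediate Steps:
$W{\left(x \right)} = 2 \sqrt{x}$
$U = 2 \sqrt{5}$ ($U = 2 \sqrt{\left(-1\right) \left(-5\right)} - 0 = 2 \sqrt{5} + 0 = 2 \sqrt{5} \approx 4.4721$)
$p = 511 + 2 \sqrt{5}$ ($p = 2 \sqrt{5} - -511 = 2 \sqrt{5} + 511 = 511 + 2 \sqrt{5} \approx 515.47$)
$- D{\left(p \right)} = - \left(511 + 2 \sqrt{5}\right)^{2}$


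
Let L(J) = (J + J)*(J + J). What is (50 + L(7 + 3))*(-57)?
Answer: -25650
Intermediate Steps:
L(J) = 4*J² (L(J) = (2*J)*(2*J) = 4*J²)
(50 + L(7 + 3))*(-57) = (50 + 4*(7 + 3)²)*(-57) = (50 + 4*10²)*(-57) = (50 + 4*100)*(-57) = (50 + 400)*(-57) = 450*(-57) = -25650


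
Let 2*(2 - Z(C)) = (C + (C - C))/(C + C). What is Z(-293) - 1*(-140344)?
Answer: 561383/4 ≈ 1.4035e+5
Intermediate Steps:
Z(C) = 7/4 (Z(C) = 2 - (C + (C - C))/(2*(C + C)) = 2 - (C + 0)/(2*(2*C)) = 2 - C*1/(2*C)/2 = 2 - ½*½ = 2 - ¼ = 7/4)
Z(-293) - 1*(-140344) = 7/4 - 1*(-140344) = 7/4 + 140344 = 561383/4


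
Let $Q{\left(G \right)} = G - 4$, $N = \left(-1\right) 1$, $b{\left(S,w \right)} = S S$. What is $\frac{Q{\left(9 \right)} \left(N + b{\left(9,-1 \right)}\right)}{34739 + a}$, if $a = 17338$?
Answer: $\frac{400}{52077} \approx 0.0076809$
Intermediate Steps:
$b{\left(S,w \right)} = S^{2}$
$N = -1$
$Q{\left(G \right)} = -4 + G$
$\frac{Q{\left(9 \right)} \left(N + b{\left(9,-1 \right)}\right)}{34739 + a} = \frac{\left(-4 + 9\right) \left(-1 + 9^{2}\right)}{34739 + 17338} = \frac{5 \left(-1 + 81\right)}{52077} = 5 \cdot 80 \cdot \frac{1}{52077} = 400 \cdot \frac{1}{52077} = \frac{400}{52077}$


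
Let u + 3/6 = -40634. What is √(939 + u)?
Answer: I*√158782/2 ≈ 199.24*I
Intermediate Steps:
u = -81269/2 (u = -½ - 40634 = -81269/2 ≈ -40635.)
√(939 + u) = √(939 - 81269/2) = √(-79391/2) = I*√158782/2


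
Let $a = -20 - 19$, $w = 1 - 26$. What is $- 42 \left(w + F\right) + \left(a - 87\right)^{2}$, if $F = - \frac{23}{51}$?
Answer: $\frac{288064}{17} \approx 16945.0$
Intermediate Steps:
$w = -25$ ($w = 1 - 26 = -25$)
$F = - \frac{23}{51}$ ($F = \left(-23\right) \frac{1}{51} = - \frac{23}{51} \approx -0.45098$)
$a = -39$
$- 42 \left(w + F\right) + \left(a - 87\right)^{2} = - 42 \left(-25 - \frac{23}{51}\right) + \left(-39 - 87\right)^{2} = \left(-42\right) \left(- \frac{1298}{51}\right) + \left(-126\right)^{2} = \frac{18172}{17} + 15876 = \frac{288064}{17}$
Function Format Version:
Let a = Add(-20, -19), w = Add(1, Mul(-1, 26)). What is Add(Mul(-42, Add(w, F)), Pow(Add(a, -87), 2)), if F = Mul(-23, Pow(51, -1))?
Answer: Rational(288064, 17) ≈ 16945.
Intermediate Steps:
w = -25 (w = Add(1, -26) = -25)
F = Rational(-23, 51) (F = Mul(-23, Rational(1, 51)) = Rational(-23, 51) ≈ -0.45098)
a = -39
Add(Mul(-42, Add(w, F)), Pow(Add(a, -87), 2)) = Add(Mul(-42, Add(-25, Rational(-23, 51))), Pow(Add(-39, -87), 2)) = Add(Mul(-42, Rational(-1298, 51)), Pow(-126, 2)) = Add(Rational(18172, 17), 15876) = Rational(288064, 17)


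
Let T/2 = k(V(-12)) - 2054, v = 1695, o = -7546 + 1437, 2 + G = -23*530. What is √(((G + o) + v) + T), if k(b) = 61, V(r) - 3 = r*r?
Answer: 12*I*√143 ≈ 143.5*I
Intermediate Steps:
V(r) = 3 + r² (V(r) = 3 + r*r = 3 + r²)
G = -12192 (G = -2 - 23*530 = -2 - 12190 = -12192)
o = -6109
T = -3986 (T = 2*(61 - 2054) = 2*(-1993) = -3986)
√(((G + o) + v) + T) = √(((-12192 - 6109) + 1695) - 3986) = √((-18301 + 1695) - 3986) = √(-16606 - 3986) = √(-20592) = 12*I*√143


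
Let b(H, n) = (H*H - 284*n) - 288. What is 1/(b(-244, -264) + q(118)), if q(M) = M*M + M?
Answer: 1/148266 ≈ 6.7446e-6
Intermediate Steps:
q(M) = M + M² (q(M) = M² + M = M + M²)
b(H, n) = -288 + H² - 284*n (b(H, n) = (H² - 284*n) - 288 = -288 + H² - 284*n)
1/(b(-244, -264) + q(118)) = 1/((-288 + (-244)² - 284*(-264)) + 118*(1 + 118)) = 1/((-288 + 59536 + 74976) + 118*119) = 1/(134224 + 14042) = 1/148266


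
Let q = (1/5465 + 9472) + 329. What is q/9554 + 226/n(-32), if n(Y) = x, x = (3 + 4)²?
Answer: 7212305347/1279208945 ≈ 5.6381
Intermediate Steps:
x = 49 (x = 7² = 49)
n(Y) = 49
q = 53562466/5465 (q = (1/5465 + 9472) + 329 = 51764481/5465 + 329 = 53562466/5465 ≈ 9801.0)
q/9554 + 226/n(-32) = (53562466/5465)/9554 + 226/49 = (53562466/5465)*(1/9554) + 226*(1/49) = 26781233/26106305 + 226/49 = 7212305347/1279208945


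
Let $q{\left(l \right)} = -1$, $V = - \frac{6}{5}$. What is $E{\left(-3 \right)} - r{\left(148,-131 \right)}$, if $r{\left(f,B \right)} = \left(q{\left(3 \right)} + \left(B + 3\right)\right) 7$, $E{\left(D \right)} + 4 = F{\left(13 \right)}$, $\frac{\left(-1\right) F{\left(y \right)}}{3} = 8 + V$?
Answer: $\frac{4393}{5} \approx 878.6$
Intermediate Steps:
$V = - \frac{6}{5}$ ($V = \left(-6\right) \frac{1}{5} = - \frac{6}{5} \approx -1.2$)
$F{\left(y \right)} = - \frac{102}{5}$ ($F{\left(y \right)} = - 3 \left(8 - \frac{6}{5}\right) = \left(-3\right) \frac{34}{5} = - \frac{102}{5}$)
$E{\left(D \right)} = - \frac{122}{5}$ ($E{\left(D \right)} = -4 - \frac{102}{5} = - \frac{122}{5}$)
$r{\left(f,B \right)} = 14 + 7 B$ ($r{\left(f,B \right)} = \left(-1 + \left(B + 3\right)\right) 7 = \left(-1 + \left(3 + B\right)\right) 7 = \left(2 + B\right) 7 = 14 + 7 B$)
$E{\left(-3 \right)} - r{\left(148,-131 \right)} = - \frac{122}{5} - \left(14 + 7 \left(-131\right)\right) = - \frac{122}{5} - \left(14 - 917\right) = - \frac{122}{5} - -903 = - \frac{122}{5} + 903 = \frac{4393}{5}$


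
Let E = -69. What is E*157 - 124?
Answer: -10957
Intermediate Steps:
E*157 - 124 = -69*157 - 124 = -10833 - 124 = -10957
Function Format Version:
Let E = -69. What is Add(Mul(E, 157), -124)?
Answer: -10957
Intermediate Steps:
Add(Mul(E, 157), -124) = Add(Mul(-69, 157), -124) = Add(-10833, -124) = -10957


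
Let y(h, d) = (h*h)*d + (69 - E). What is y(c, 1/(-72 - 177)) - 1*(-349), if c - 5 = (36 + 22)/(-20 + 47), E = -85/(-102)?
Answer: 151374523/363042 ≈ 416.96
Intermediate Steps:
E = ⅚ (E = -85*(-1/102) = ⅚ ≈ 0.83333)
c = 193/27 (c = 5 + (36 + 22)/(-20 + 47) = 5 + 58/27 = 193/27 ≈ 7.1481)
y(h, d) = 409/6 + d*h² (y(h, d) = (h*h)*d + (69 - 1*⅚) = h²*d + (69 - ⅚) = d*h² + 409/6 = 409/6 + d*h²)
y(c, 1/(-72 - 177)) - 1*(-349) = (409/6 + (193/27)²/(-72 - 177)) - 1*(-349) = (409/6 + (37249/729)/(-249)) + 349 = (409/6 - 1/249*37249/729) + 349 = (409/6 - 37249/181521) + 349 = 24672865/363042 + 349 = 151374523/363042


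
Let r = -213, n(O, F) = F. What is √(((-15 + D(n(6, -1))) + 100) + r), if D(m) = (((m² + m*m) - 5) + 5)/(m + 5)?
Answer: I*√510/2 ≈ 11.292*I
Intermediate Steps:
D(m) = 2*m²/(5 + m) (D(m) = (((m² + m²) - 5) + 5)/(5 + m) = ((2*m² - 5) + 5)/(5 + m) = ((-5 + 2*m²) + 5)/(5 + m) = (2*m²)/(5 + m) = 2*m²/(5 + m))
√(((-15 + D(n(6, -1))) + 100) + r) = √(((-15 + 2*(-1)²/(5 - 1)) + 100) - 213) = √(((-15 + 2*1/4) + 100) - 213) = √(((-15 + 2*1*(¼)) + 100) - 213) = √(((-15 + ½) + 100) - 213) = √((-29/2 + 100) - 213) = √(171/2 - 213) = √(-255/2) = I*√510/2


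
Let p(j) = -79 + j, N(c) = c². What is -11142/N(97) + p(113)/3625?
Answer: -40069844/34107625 ≈ -1.1748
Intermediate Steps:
-11142/N(97) + p(113)/3625 = -11142/(97²) + (-79 + 113)/3625 = -11142/9409 + 34*(1/3625) = -11142*1/9409 + 34/3625 = -11142/9409 + 34/3625 = -40069844/34107625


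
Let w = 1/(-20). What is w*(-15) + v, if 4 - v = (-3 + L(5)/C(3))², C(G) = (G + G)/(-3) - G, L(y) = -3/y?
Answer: -8861/2500 ≈ -3.5444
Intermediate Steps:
C(G) = -5*G/3 (C(G) = (2*G)*(-⅓) - G = -2*G/3 - G = -5*G/3)
w = -1/20 ≈ -0.050000
v = -2684/625 (v = 4 - (-3 + (-3/5)/((-5/3*3)))² = 4 - (-3 - 3*⅕/(-5))² = 4 - (-3 - ⅗*(-⅕))² = 4 - (-3 + 3/25)² = 4 - (-72/25)² = 4 - 1*5184/625 = 4 - 5184/625 = -2684/625 ≈ -4.2944)
w*(-15) + v = -1/20*(-15) - 2684/625 = ¾ - 2684/625 = -8861/2500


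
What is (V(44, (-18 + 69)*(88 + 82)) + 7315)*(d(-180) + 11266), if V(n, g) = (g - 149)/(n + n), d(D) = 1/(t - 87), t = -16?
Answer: 756858499677/9064 ≈ 8.3502e+7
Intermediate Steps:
d(D) = -1/103 (d(D) = 1/(-16 - 87) = 1/(-103) = -1/103)
V(n, g) = (-149 + g)/(2*n) (V(n, g) = (-149 + g)/((2*n)) = (-149 + g)*(1/(2*n)) = (-149 + g)/(2*n))
(V(44, (-18 + 69)*(88 + 82)) + 7315)*(d(-180) + 11266) = ((½)*(-149 + (-18 + 69)*(88 + 82))/44 + 7315)*(-1/103 + 11266) = ((½)*(1/44)*(-149 + 51*170) + 7315)*(1160397/103) = ((½)*(1/44)*(-149 + 8670) + 7315)*(1160397/103) = ((½)*(1/44)*8521 + 7315)*(1160397/103) = (8521/88 + 7315)*(1160397/103) = (652241/88)*(1160397/103) = 756858499677/9064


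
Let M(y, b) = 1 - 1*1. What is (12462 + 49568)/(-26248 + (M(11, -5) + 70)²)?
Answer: -31015/10674 ≈ -2.9057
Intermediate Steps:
M(y, b) = 0 (M(y, b) = 1 - 1 = 0)
(12462 + 49568)/(-26248 + (M(11, -5) + 70)²) = (12462 + 49568)/(-26248 + (0 + 70)²) = 62030/(-26248 + 70²) = 62030/(-26248 + 4900) = 62030/(-21348) = 62030*(-1/21348) = -31015/10674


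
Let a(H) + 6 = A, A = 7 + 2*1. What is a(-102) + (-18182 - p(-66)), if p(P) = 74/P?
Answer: -599870/33 ≈ -18178.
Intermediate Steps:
A = 9 (A = 7 + 2 = 9)
a(H) = 3 (a(H) = -6 + 9 = 3)
a(-102) + (-18182 - p(-66)) = 3 + (-18182 - 74/(-66)) = 3 + (-18182 - 74*(-1)/66) = 3 + (-18182 - 1*(-37/33)) = 3 + (-18182 + 37/33) = 3 - 599969/33 = -599870/33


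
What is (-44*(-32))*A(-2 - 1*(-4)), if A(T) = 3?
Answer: 4224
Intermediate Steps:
(-44*(-32))*A(-2 - 1*(-4)) = -44*(-32)*3 = 1408*3 = 4224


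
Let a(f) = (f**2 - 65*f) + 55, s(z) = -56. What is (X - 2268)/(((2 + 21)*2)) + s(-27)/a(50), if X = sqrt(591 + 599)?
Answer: -786842/15985 + sqrt(1190)/46 ≈ -48.474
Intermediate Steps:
X = sqrt(1190) ≈ 34.496
a(f) = 55 + f**2 - 65*f
(X - 2268)/(((2 + 21)*2)) + s(-27)/a(50) = (sqrt(1190) - 2268)/(((2 + 21)*2)) - 56/(55 + 50**2 - 65*50) = (-2268 + sqrt(1190))/((23*2)) - 56/(55 + 2500 - 3250) = (-2268 + sqrt(1190))/46 - 56/(-695) = (-2268 + sqrt(1190))*(1/46) - 56*(-1/695) = (-1134/23 + sqrt(1190)/46) + 56/695 = -786842/15985 + sqrt(1190)/46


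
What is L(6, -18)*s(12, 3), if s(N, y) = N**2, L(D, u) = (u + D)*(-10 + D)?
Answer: 6912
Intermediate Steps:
L(D, u) = (-10 + D)*(D + u) (L(D, u) = (D + u)*(-10 + D) = (-10 + D)*(D + u))
L(6, -18)*s(12, 3) = (6**2 - 10*6 - 10*(-18) + 6*(-18))*12**2 = (36 - 60 + 180 - 108)*144 = 48*144 = 6912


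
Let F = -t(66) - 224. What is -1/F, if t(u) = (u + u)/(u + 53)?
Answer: 119/26788 ≈ 0.0044423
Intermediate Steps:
t(u) = 2*u/(53 + u) (t(u) = (2*u)/(53 + u) = 2*u/(53 + u))
F = -26788/119 (F = -2*66/(53 + 66) - 224 = -2*66/119 - 224 = -1*132/119 - 224 = -132/119 - 224 = -26788/119 ≈ -225.11)
-1/F = -1/(-26788/119) = -1*(-119/26788) = 119/26788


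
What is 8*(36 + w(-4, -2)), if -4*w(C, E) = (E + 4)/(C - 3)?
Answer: 2020/7 ≈ 288.57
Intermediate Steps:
w(C, E) = -(4 + E)/(4*(-3 + C)) (w(C, E) = -(E + 4)/(4*(C - 3)) = -(4 + E)/(4*(-3 + C)))
8*(36 + w(-4, -2)) = 8*(36 + (-4 - 1*(-2))/(4*(-3 - 4))) = 8*(36 + (¼)*(-4 + 2)/(-7)) = 8*(36 + (¼)*(-⅐)*(-2)) = 8*(36 + 1/14) = 8*(505/14) = 2020/7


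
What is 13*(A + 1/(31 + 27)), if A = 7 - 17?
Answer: -7527/58 ≈ -129.78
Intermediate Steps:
A = -10
13*(A + 1/(31 + 27)) = 13*(-10 + 1/(31 + 27)) = 13*(-10 + 1/58) = 13*(-579/58) = -7527/58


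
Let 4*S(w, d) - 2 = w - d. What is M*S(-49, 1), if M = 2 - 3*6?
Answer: 192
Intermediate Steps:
S(w, d) = 1/2 - d/4 + w/4 (S(w, d) = 1/2 + (w - d)/4 = 1/2 + (-d/4 + w/4) = 1/2 - d/4 + w/4)
M = -16 (M = 2 - 18 = -16)
M*S(-49, 1) = -16*(1/2 - 1/4*1 + (1/4)*(-49)) = -16*(1/2 - 1/4 - 49/4) = -16*(-12) = 192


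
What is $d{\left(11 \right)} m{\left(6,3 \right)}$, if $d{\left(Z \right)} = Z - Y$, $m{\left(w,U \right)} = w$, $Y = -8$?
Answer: $114$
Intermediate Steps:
$d{\left(Z \right)} = 8 + Z$ ($d{\left(Z \right)} = Z - -8 = Z + 8 = 8 + Z$)
$d{\left(11 \right)} m{\left(6,3 \right)} = \left(8 + 11\right) 6 = 19 \cdot 6 = 114$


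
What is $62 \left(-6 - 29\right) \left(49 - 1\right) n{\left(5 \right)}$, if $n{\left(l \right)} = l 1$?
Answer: $-520800$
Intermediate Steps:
$n{\left(l \right)} = l$
$62 \left(-6 - 29\right) \left(49 - 1\right) n{\left(5 \right)} = 62 \left(-6 - 29\right) \left(49 - 1\right) 5 = 62 \left(\left(-35\right) 48\right) 5 = 62 \left(-1680\right) 5 = \left(-104160\right) 5 = -520800$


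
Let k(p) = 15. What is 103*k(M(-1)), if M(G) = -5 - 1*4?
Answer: 1545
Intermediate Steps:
M(G) = -9 (M(G) = -5 - 4 = -9)
103*k(M(-1)) = 103*15 = 1545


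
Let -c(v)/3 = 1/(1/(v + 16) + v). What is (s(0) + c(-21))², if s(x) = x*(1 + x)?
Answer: 225/11236 ≈ 0.020025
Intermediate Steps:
c(v) = -3/(v + 1/(16 + v)) (c(v) = -3/(1/(v + 16) + v) = -3/(1/(16 + v) + v) = -3/(v + 1/(16 + v)))
(s(0) + c(-21))² = (0*(1 + 0) + 3*(-16 - 1*(-21))/(1 + (-21)² + 16*(-21)))² = (0*1 + 3*(-16 + 21)/(1 + 441 - 336))² = (0 + 3*5/106)² = (0 + 3*(1/106)*5)² = (0 + 15/106)² = (15/106)² = 225/11236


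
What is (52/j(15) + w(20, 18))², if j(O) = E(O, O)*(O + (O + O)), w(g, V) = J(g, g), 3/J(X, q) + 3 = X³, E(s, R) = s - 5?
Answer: 43512708409/3237570455625 ≈ 0.013440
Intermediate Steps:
E(s, R) = -5 + s
J(X, q) = 3/(-3 + X³)
w(g, V) = 3/(-3 + g³)
j(O) = 3*O*(-5 + O) (j(O) = (-5 + O)*(O + (O + O)) = (-5 + O)*(O + 2*O) = (-5 + O)*(3*O) = 3*O*(-5 + O))
(52/j(15) + w(20, 18))² = (52/((3*15*(-5 + 15))) + 3/(-3 + 20³))² = (52/((3*15*10)) + 3/(-3 + 8000))² = (52/450 + 3/7997)² = (52*(1/450) + 3*(1/7997))² = (26/225 + 3/7997)² = (208597/1799325)² = 43512708409/3237570455625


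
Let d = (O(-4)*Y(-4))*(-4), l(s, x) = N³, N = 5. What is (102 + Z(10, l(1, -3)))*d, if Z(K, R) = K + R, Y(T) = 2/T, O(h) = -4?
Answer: -1896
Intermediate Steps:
l(s, x) = 125 (l(s, x) = 5³ = 125)
d = -8 (d = -8/(-4)*(-4) = -8*(-1)/4*(-4) = -4*(-½)*(-4) = 2*(-4) = -8)
(102 + Z(10, l(1, -3)))*d = (102 + (10 + 125))*(-8) = (102 + 135)*(-8) = 237*(-8) = -1896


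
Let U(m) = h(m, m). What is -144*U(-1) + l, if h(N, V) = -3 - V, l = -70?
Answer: 218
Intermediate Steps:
U(m) = -3 - m
-144*U(-1) + l = -144*(-3 - 1*(-1)) - 70 = -144*(-3 + 1) - 70 = -144*(-2) - 70 = 288 - 70 = 218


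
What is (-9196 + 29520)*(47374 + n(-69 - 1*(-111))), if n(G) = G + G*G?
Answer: 999534320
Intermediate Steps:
n(G) = G + G**2
(-9196 + 29520)*(47374 + n(-69 - 1*(-111))) = (-9196 + 29520)*(47374 + (-69 - 1*(-111))*(1 + (-69 - 1*(-111)))) = 20324*(47374 + (-69 + 111)*(1 + (-69 + 111))) = 20324*(47374 + 42*(1 + 42)) = 20324*(47374 + 42*43) = 20324*(47374 + 1806) = 20324*49180 = 999534320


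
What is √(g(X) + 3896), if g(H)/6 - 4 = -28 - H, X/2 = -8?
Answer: 2*√962 ≈ 62.032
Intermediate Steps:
X = -16 (X = 2*(-8) = -16)
g(H) = -144 - 6*H (g(H) = 24 + 6*(-28 - H) = 24 + (-168 - 6*H) = -144 - 6*H)
√(g(X) + 3896) = √((-144 - 6*(-16)) + 3896) = √((-144 + 96) + 3896) = √(-48 + 3896) = √3848 = 2*√962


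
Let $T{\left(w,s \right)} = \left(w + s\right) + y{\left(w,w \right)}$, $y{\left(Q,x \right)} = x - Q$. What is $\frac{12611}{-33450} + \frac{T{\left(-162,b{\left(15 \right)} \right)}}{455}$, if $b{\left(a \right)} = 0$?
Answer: $- \frac{2231381}{3043950} \approx -0.73305$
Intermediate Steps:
$T{\left(w,s \right)} = s + w$ ($T{\left(w,s \right)} = \left(w + s\right) + \left(w - w\right) = \left(s + w\right) + 0 = s + w$)
$\frac{12611}{-33450} + \frac{T{\left(-162,b{\left(15 \right)} \right)}}{455} = \frac{12611}{-33450} + \frac{0 - 162}{455} = 12611 \left(- \frac{1}{33450}\right) - \frac{162}{455} = - \frac{12611}{33450} - \frac{162}{455} = - \frac{2231381}{3043950}$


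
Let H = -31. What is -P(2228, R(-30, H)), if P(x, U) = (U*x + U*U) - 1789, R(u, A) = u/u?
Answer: -440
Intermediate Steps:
R(u, A) = 1
P(x, U) = -1789 + U² + U*x (P(x, U) = (U*x + U²) - 1789 = (U² + U*x) - 1789 = -1789 + U² + U*x)
-P(2228, R(-30, H)) = -(-1789 + 1² + 1*2228) = -(-1789 + 1 + 2228) = -1*440 = -440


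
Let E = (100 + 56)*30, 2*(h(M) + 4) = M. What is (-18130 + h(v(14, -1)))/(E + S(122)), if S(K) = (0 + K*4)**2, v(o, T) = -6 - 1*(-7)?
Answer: -36267/485648 ≈ -0.074678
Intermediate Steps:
v(o, T) = 1 (v(o, T) = -6 + 7 = 1)
h(M) = -4 + M/2
E = 4680 (E = 156*30 = 4680)
S(K) = 16*K**2 (S(K) = (0 + 4*K)**2 = (4*K)**2 = 16*K**2)
(-18130 + h(v(14, -1)))/(E + S(122)) = (-18130 + (-4 + (1/2)*1))/(4680 + 16*122**2) = (-18130 + (-4 + 1/2))/(4680 + 16*14884) = (-18130 - 7/2)/(4680 + 238144) = -36267/2/242824 = -36267/2*1/242824 = -36267/485648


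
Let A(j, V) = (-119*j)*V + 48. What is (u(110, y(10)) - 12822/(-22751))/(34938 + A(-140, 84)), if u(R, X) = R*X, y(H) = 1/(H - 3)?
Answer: 76246/6718893573 ≈ 1.1348e-5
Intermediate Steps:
A(j, V) = 48 - 119*V*j (A(j, V) = -119*V*j + 48 = 48 - 119*V*j)
y(H) = 1/(-3 + H)
(u(110, y(10)) - 12822/(-22751))/(34938 + A(-140, 84)) = (110/(-3 + 10) - 12822/(-22751))/(34938 + (48 - 119*84*(-140))) = (110/7 - 12822*(-1/22751))/(34938 + (48 + 1399440)) = (110*(⅐) + 12822/22751)/(34938 + 1399488) = (110/7 + 12822/22751)/1434426 = (2592364/159257)*(1/1434426) = 76246/6718893573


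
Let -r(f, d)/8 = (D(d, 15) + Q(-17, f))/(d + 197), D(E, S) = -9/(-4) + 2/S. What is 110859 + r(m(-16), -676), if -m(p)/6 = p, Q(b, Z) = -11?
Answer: 796520881/7185 ≈ 1.1086e+5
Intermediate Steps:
D(E, S) = 9/4 + 2/S (D(E, S) = -9*(-1/4) + 2/S = 9/4 + 2/S)
m(p) = -6*p
r(f, d) = 1034/(15*(197 + d)) (r(f, d) = -8*((9/4 + 2/15) - 11)/(d + 197) = -8*((9/4 + 2*(1/15)) - 11)/(197 + d) = -8*((9/4 + 2/15) - 11)/(197 + d) = -8*(143/60 - 11)/(197 + d) = -(-1034)/(15*(197 + d)) = 1034/(15*(197 + d)))
110859 + r(m(-16), -676) = 110859 + 1034/(15*(197 - 676)) = 110859 + (1034/15)/(-479) = 110859 + (1034/15)*(-1/479) = 110859 - 1034/7185 = 796520881/7185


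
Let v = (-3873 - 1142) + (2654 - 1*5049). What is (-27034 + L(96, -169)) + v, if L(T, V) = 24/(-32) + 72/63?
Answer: -964421/28 ≈ -34444.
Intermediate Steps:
v = -7410 (v = -5015 + (2654 - 5049) = -5015 - 2395 = -7410)
L(T, V) = 11/28 (L(T, V) = 24*(-1/32) + 72*(1/63) = -3/4 + 8/7 = 11/28)
(-27034 + L(96, -169)) + v = (-27034 + 11/28) - 7410 = -756941/28 - 7410 = -964421/28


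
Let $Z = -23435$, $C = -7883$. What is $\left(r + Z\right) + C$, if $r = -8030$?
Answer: $-39348$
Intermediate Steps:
$\left(r + Z\right) + C = \left(-8030 - 23435\right) - 7883 = -31465 - 7883 = -39348$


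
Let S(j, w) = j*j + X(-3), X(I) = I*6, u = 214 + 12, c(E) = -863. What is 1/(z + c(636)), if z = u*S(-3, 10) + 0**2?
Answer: -1/2897 ≈ -0.00034518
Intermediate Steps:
u = 226
X(I) = 6*I
S(j, w) = -18 + j**2 (S(j, w) = j*j + 6*(-3) = j**2 - 18 = -18 + j**2)
z = -2034 (z = 226*(-18 + (-3)**2) + 0**2 = 226*(-18 + 9) + 0 = 226*(-9) + 0 = -2034 + 0 = -2034)
1/(z + c(636)) = 1/(-2034 - 863) = 1/(-2897) = -1/2897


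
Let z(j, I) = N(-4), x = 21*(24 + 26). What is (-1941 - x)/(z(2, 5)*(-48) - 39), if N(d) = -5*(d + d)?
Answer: 997/653 ≈ 1.5268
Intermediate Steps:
x = 1050 (x = 21*50 = 1050)
N(d) = -10*d
z(j, I) = 40 (z(j, I) = -10*(-4) = 40)
(-1941 - x)/(z(2, 5)*(-48) - 39) = (-1941 - 1*1050)/(40*(-48) - 39) = (-1941 - 1050)/(-1920 - 39) = -2991/(-1959) = -2991*(-1/1959) = 997/653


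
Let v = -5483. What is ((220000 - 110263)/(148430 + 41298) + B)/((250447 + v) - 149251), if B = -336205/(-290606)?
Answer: 47838866431/2638620538407392 ≈ 1.8130e-5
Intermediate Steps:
B = 336205/290606 (B = -336205*(-1/290606) = 336205/290606 ≈ 1.1569)
((220000 - 110263)/(148430 + 41298) + B)/((250447 + v) - 149251) = ((220000 - 110263)/(148430 + 41298) + 336205/290606)/((250447 - 5483) - 149251) = (109737/189728 + 336205/290606)/(244964 - 149251) = (109737*(1/189728) + 336205/290606)/95713 = (109737/189728 + 336205/290606)*(1/95713) = (47838866431/27568047584)*(1/95713) = 47838866431/2638620538407392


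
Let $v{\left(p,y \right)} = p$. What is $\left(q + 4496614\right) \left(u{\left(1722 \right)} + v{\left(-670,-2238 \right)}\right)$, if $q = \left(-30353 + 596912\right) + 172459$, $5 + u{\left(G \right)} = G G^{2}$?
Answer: $26734280312666736$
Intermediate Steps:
$u{\left(G \right)} = -5 + G^{3}$ ($u{\left(G \right)} = -5 + G G^{2} = -5 + G^{3}$)
$q = 739018$ ($q = 566559 + 172459 = 739018$)
$\left(q + 4496614\right) \left(u{\left(1722 \right)} + v{\left(-670,-2238 \right)}\right) = \left(739018 + 4496614\right) \left(\left(-5 + 1722^{3}\right) - 670\right) = 5235632 \left(\left(-5 + 5106219048\right) - 670\right) = 5235632 \left(5106219043 - 670\right) = 5235632 \cdot 5106218373 = 26734280312666736$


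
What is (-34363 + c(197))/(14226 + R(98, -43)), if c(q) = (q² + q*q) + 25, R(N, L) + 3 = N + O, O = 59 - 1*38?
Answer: 21640/7171 ≈ 3.0177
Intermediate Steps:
O = 21 (O = 59 - 38 = 21)
R(N, L) = 18 + N (R(N, L) = -3 + (N + 21) = -3 + (21 + N) = 18 + N)
c(q) = 25 + 2*q² (c(q) = (q² + q²) + 25 = 2*q² + 25 = 25 + 2*q²)
(-34363 + c(197))/(14226 + R(98, -43)) = (-34363 + (25 + 2*197²))/(14226 + (18 + 98)) = (-34363 + (25 + 2*38809))/(14226 + 116) = (-34363 + (25 + 77618))/14342 = (-34363 + 77643)*(1/14342) = 43280*(1/14342) = 21640/7171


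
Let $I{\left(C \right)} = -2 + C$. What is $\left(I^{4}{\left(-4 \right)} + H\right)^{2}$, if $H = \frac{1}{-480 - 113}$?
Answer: $\frac{590633749729}{351649} \approx 1.6796 \cdot 10^{6}$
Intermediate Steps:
$H = - \frac{1}{593}$ ($H = \frac{1}{-593} = - \frac{1}{593} \approx -0.0016863$)
$\left(I^{4}{\left(-4 \right)} + H\right)^{2} = \left(\left(-2 - 4\right)^{4} - \frac{1}{593}\right)^{2} = \left(\left(-6\right)^{4} - \frac{1}{593}\right)^{2} = \left(1296 - \frac{1}{593}\right)^{2} = \left(\frac{768527}{593}\right)^{2} = \frac{590633749729}{351649}$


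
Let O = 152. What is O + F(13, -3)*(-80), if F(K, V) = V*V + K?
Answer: -1608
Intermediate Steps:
F(K, V) = K + V**2 (F(K, V) = V**2 + K = K + V**2)
O + F(13, -3)*(-80) = 152 + (13 + (-3)**2)*(-80) = 152 + (13 + 9)*(-80) = 152 + 22*(-80) = 152 - 1760 = -1608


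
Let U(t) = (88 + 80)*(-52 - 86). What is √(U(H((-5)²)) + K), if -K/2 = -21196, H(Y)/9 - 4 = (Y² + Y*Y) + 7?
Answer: 98*√2 ≈ 138.59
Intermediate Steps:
H(Y) = 99 + 18*Y² (H(Y) = 36 + 9*((Y² + Y*Y) + 7) = 36 + 9*((Y² + Y²) + 7) = 36 + 9*(2*Y² + 7) = 36 + 9*(7 + 2*Y²) = 36 + (63 + 18*Y²) = 99 + 18*Y²)
U(t) = -23184 (U(t) = 168*(-138) = -23184)
K = 42392 (K = -2*(-21196) = 42392)
√(U(H((-5)²)) + K) = √(-23184 + 42392) = √19208 = 98*√2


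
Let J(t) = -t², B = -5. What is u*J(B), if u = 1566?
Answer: -39150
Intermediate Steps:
u*J(B) = 1566*(-1*(-5)²) = 1566*(-1*25) = 1566*(-25) = -39150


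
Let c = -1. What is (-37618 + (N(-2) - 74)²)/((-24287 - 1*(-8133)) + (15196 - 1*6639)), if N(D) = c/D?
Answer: 128863/30388 ≈ 4.2406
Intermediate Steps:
N(D) = -1/D
(-37618 + (N(-2) - 74)²)/((-24287 - 1*(-8133)) + (15196 - 1*6639)) = (-37618 + (-1/(-2) - 74)²)/((-24287 - 1*(-8133)) + (15196 - 1*6639)) = (-37618 + (-1*(-½) - 74)²)/((-24287 + 8133) + (15196 - 6639)) = (-37618 + (½ - 74)²)/(-16154 + 8557) = (-37618 + (-147/2)²)/(-7597) = (-37618 + 21609/4)*(-1/7597) = -128863/4*(-1/7597) = 128863/30388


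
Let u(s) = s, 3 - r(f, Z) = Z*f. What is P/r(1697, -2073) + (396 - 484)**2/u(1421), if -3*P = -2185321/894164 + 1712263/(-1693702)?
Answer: 20628662501688528332303/3785295409867171052496 ≈ 5.4497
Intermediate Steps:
r(f, Z) = 3 - Z*f
P = 872054413579/757223677564 (P = -(-2185321/894164 + 1712263/(-1693702))/3 = -(-2185321*1/894164 + 1712263*(-1/1693702))/3 = -(-2185321/894164 - 1712263/1693702)/3 = -1/3*(-2616163240737/757223677564) = 872054413579/757223677564 ≈ 1.1516)
P/r(1697, -2073) + (396 - 484)**2/u(1421) = 872054413579/(757223677564*(3 - 1*(-2073)*1697)) + (396 - 484)**2/1421 = 872054413579/(757223677564*(3 + 3517881)) + (-88)**2*(1/1421) = (872054413579/757223677564)/3517884 + 7744*(1/1421) = (872054413579/757223677564)*(1/3517884) + 7744/1421 = 872054413579/2663825059723554576 + 7744/1421 = 20628662501688528332303/3785295409867171052496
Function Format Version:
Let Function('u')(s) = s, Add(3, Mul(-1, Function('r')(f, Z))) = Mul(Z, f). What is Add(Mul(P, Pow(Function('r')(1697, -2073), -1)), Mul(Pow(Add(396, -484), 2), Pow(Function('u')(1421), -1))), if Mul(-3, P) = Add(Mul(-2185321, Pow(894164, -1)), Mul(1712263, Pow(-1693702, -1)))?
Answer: Rational(20628662501688528332303, 3785295409867171052496) ≈ 5.4497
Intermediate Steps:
Function('r')(f, Z) = Add(3, Mul(-1, Z, f)) (Function('r')(f, Z) = Add(3, Mul(-1, Mul(Z, f))) = Add(3, Mul(-1, Z, f)))
P = Rational(872054413579, 757223677564) (P = Mul(Rational(-1, 3), Add(Mul(-2185321, Pow(894164, -1)), Mul(1712263, Pow(-1693702, -1)))) = Mul(Rational(-1, 3), Add(Mul(-2185321, Rational(1, 894164)), Mul(1712263, Rational(-1, 1693702)))) = Mul(Rational(-1, 3), Add(Rational(-2185321, 894164), Rational(-1712263, 1693702))) = Mul(Rational(-1, 3), Rational(-2616163240737, 757223677564)) = Rational(872054413579, 757223677564) ≈ 1.1516)
Add(Mul(P, Pow(Function('r')(1697, -2073), -1)), Mul(Pow(Add(396, -484), 2), Pow(Function('u')(1421), -1))) = Add(Mul(Rational(872054413579, 757223677564), Pow(Add(3, Mul(-1, -2073, 1697)), -1)), Mul(Pow(Add(396, -484), 2), Pow(1421, -1))) = Add(Mul(Rational(872054413579, 757223677564), Pow(Add(3, 3517881), -1)), Mul(Pow(-88, 2), Rational(1, 1421))) = Add(Mul(Rational(872054413579, 757223677564), Pow(3517884, -1)), Mul(7744, Rational(1, 1421))) = Add(Mul(Rational(872054413579, 757223677564), Rational(1, 3517884)), Rational(7744, 1421)) = Add(Rational(872054413579, 2663825059723554576), Rational(7744, 1421)) = Rational(20628662501688528332303, 3785295409867171052496)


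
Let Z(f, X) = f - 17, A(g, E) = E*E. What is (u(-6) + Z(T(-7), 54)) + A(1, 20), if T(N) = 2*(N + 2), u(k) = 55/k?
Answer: 2183/6 ≈ 363.83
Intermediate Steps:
A(g, E) = E²
T(N) = 4 + 2*N (T(N) = 2*(2 + N) = 4 + 2*N)
Z(f, X) = -17 + f
(u(-6) + Z(T(-7), 54)) + A(1, 20) = (55/(-6) + (-17 + (4 + 2*(-7)))) + 20² = (55*(-⅙) + (-17 + (4 - 14))) + 400 = (-55/6 + (-17 - 10)) + 400 = (-55/6 - 27) + 400 = -217/6 + 400 = 2183/6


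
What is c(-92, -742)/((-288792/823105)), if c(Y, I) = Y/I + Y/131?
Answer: 11567094565/7017789996 ≈ 1.6483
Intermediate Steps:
c(Y, I) = Y/131 + Y/I (c(Y, I) = Y/I + Y*(1/131) = Y/I + Y/131 = Y/131 + Y/I)
c(-92, -742)/((-288792/823105)) = ((1/131)*(-92) - 92/(-742))/((-288792/823105)) = (-92/131 - 92*(-1/742))/((-288792*1/823105)) = (-92/131 + 46/371)/(-288792/823105) = -28106/48601*(-823105/288792) = 11567094565/7017789996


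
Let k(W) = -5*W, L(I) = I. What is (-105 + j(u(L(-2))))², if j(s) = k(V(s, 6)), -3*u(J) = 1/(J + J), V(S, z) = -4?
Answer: 7225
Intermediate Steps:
u(J) = -1/(6*J) (u(J) = -1/(3*(J + J)) = -1/(2*J)/3 = -1/(6*J))
j(s) = 20 (j(s) = -5*(-4) = 20)
(-105 + j(u(L(-2))))² = (-105 + 20)² = (-85)² = 7225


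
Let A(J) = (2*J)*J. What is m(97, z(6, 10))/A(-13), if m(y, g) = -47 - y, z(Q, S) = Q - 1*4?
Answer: -72/169 ≈ -0.42604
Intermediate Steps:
A(J) = 2*J²
z(Q, S) = -4 + Q (z(Q, S) = Q - 4 = -4 + Q)
m(97, z(6, 10))/A(-13) = (-47 - 1*97)/((2*(-13)²)) = (-47 - 97)/((2*169)) = -144/338 = -144*1/338 = -72/169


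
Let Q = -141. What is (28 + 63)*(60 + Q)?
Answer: -7371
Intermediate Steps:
(28 + 63)*(60 + Q) = (28 + 63)*(60 - 141) = 91*(-81) = -7371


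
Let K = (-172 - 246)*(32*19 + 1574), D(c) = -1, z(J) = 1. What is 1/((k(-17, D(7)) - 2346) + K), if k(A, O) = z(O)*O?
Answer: -1/914423 ≈ -1.0936e-6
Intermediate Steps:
k(A, O) = O (k(A, O) = 1*O = O)
K = -912076 (K = -418*(608 + 1574) = -418*2182 = -912076)
1/((k(-17, D(7)) - 2346) + K) = 1/((-1 - 2346) - 912076) = 1/(-2347 - 912076) = 1/(-914423) = -1/914423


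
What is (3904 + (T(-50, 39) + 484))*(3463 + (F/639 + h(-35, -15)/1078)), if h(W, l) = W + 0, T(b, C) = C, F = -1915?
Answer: 1507313251771/98406 ≈ 1.5317e+7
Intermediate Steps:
h(W, l) = W
(3904 + (T(-50, 39) + 484))*(3463 + (F/639 + h(-35, -15)/1078)) = (3904 + (39 + 484))*(3463 + (-1915/639 - 35/1078)) = (3904 + 523)*(3463 + (-1915*1/639 - 35*1/1078)) = 4427*(3463 + (-1915/639 - 5/154)) = 4427*(3463 - 298105/98406) = 4427*(340481873/98406) = 1507313251771/98406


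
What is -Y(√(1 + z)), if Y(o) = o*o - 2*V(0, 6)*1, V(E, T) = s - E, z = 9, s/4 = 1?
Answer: -2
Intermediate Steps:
s = 4 (s = 4*1 = 4)
V(E, T) = 4 - E
Y(o) = -8 + o² (Y(o) = o*o - 2*(4 - 1*0)*1 = o² - 2*(4 + 0)*1 = o² - 2*4*1 = o² - 8*1 = o² - 8 = -8 + o²)
-Y(√(1 + z)) = -(-8 + (√(1 + 9))²) = -(-8 + (√10)²) = -(-8 + 10) = -1*2 = -2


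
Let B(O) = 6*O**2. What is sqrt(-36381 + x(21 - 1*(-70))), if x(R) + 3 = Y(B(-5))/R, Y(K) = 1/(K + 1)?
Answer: I*sqrt(6869847893363)/13741 ≈ 190.75*I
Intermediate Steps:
Y(K) = 1/(1 + K)
x(R) = -3 + 1/(151*R) (x(R) = -3 + 1/((1 + 6*(-5)**2)*R) = -3 + 1/((1 + 6*25)*R) = -3 + 1/((1 + 150)*R) = -3 + 1/(151*R))
sqrt(-36381 + x(21 - 1*(-70))) = sqrt(-36381 + (-3 + 1/(151*(21 - 1*(-70))))) = sqrt(-36381 + (-3 + 1/(151*(21 + 70)))) = sqrt(-36381 + (-3 + (1/151)/91)) = sqrt(-36381 + (-3 + (1/151)*(1/91))) = sqrt(-36381 + (-3 + 1/13741)) = sqrt(-36381 - 41222/13741) = sqrt(-499952543/13741) = I*sqrt(6869847893363)/13741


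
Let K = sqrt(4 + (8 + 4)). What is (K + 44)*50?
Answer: 2400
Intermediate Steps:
K = 4 (K = sqrt(4 + 12) = sqrt(16) = 4)
(K + 44)*50 = (4 + 44)*50 = 48*50 = 2400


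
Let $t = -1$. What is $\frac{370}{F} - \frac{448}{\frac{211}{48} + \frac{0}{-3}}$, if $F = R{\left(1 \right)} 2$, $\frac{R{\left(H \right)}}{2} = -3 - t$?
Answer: $- \frac{125051}{844} \approx -148.16$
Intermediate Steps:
$R{\left(H \right)} = -4$ ($R{\left(H \right)} = 2 \left(-3 - -1\right) = 2 \left(-3 + 1\right) = 2 \left(-2\right) = -4$)
$F = -8$ ($F = \left(-4\right) 2 = -8$)
$\frac{370}{F} - \frac{448}{\frac{211}{48} + \frac{0}{-3}} = \frac{370}{-8} - \frac{448}{\frac{211}{48} + \frac{0}{-3}} = 370 \left(- \frac{1}{8}\right) - \frac{448}{211 \cdot \frac{1}{48} + 0 \left(- \frac{1}{3}\right)} = - \frac{185}{4} - \frac{448}{\frac{211}{48} + 0} = - \frac{185}{4} - \frac{448}{\frac{211}{48}} = - \frac{185}{4} - \frac{21504}{211} = - \frac{125051}{844}$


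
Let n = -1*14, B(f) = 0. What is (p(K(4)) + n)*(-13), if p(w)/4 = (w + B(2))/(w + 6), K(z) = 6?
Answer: 156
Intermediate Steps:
p(w) = 4*w/(6 + w) (p(w) = 4*((w + 0)/(w + 6)) = 4*(w/(6 + w)) = 4*w/(6 + w))
n = -14
(p(K(4)) + n)*(-13) = (4*6/(6 + 6) - 14)*(-13) = (4*6/12 - 14)*(-13) = (4*6*(1/12) - 14)*(-13) = (2 - 14)*(-13) = -12*(-13) = 156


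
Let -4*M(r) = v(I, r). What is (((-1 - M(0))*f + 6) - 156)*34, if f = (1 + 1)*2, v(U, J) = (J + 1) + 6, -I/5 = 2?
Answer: -4998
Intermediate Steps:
I = -10 (I = -5*2 = -10)
v(U, J) = 7 + J (v(U, J) = (1 + J) + 6 = 7 + J)
M(r) = -7/4 - r/4 (M(r) = -(7 + r)/4 = -7/4 - r/4)
f = 4 (f = 2*2 = 4)
(((-1 - M(0))*f + 6) - 156)*34 = (((-1 - (-7/4 - ¼*0))*4 + 6) - 156)*34 = (((-1 - (-7/4 + 0))*4 + 6) - 156)*34 = (((-1 - 1*(-7/4))*4 + 6) - 156)*34 = (((-1 + 7/4)*4 + 6) - 156)*34 = (((¾)*4 + 6) - 156)*34 = ((3 + 6) - 156)*34 = (9 - 156)*34 = -147*34 = -4998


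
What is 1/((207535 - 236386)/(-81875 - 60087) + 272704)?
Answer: 141962/38713634099 ≈ 3.6670e-6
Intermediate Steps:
1/((207535 - 236386)/(-81875 - 60087) + 272704) = 1/(-28851/(-141962) + 272704) = 1/(-28851*(-1/141962) + 272704) = 1/(28851/141962 + 272704) = 1/(38713634099/141962) = 141962/38713634099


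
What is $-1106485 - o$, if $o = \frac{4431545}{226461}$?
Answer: $- \frac{250580131130}{226461} \approx -1.1065 \cdot 10^{6}$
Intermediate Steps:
$o = \frac{4431545}{226461}$ ($o = 4431545 \cdot \frac{1}{226461} = \frac{4431545}{226461} \approx 19.569$)
$-1106485 - o = -1106485 - \frac{4431545}{226461} = - \frac{250580131130}{226461}$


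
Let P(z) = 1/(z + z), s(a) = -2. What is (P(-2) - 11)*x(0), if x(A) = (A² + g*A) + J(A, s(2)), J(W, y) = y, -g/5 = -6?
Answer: 45/2 ≈ 22.500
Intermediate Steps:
g = 30 (g = -5*(-6) = 30)
P(z) = 1/(2*z)
x(A) = -2 + A² + 30*A (x(A) = (A² + 30*A) - 2 = -2 + A² + 30*A)
(P(-2) - 11)*x(0) = ((½)/(-2) - 11)*(-2 + 0² + 30*0) = ((½)*(-½) - 11)*(-2 + 0 + 0) = (-¼ - 11)*(-2) = -45/4*(-2) = 45/2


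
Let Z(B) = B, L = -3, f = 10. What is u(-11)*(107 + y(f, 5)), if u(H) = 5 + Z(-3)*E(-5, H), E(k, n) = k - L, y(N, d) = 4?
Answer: 1221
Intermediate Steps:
E(k, n) = 3 + k (E(k, n) = k - 1*(-3) = k + 3 = 3 + k)
u(H) = 11 (u(H) = 5 - 3*(3 - 5) = 5 - 3*(-2) = 5 + 6 = 11)
u(-11)*(107 + y(f, 5)) = 11*(107 + 4) = 11*111 = 1221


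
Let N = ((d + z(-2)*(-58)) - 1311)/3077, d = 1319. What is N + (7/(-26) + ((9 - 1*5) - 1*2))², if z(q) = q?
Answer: 6314749/2080052 ≈ 3.0359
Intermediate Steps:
N = 124/3077 (N = ((1319 - 2*(-58)) - 1311)/3077 = ((1319 + 116) - 1311)*(1/3077) = (1435 - 1311)*(1/3077) = 124*(1/3077) = 124/3077 ≈ 0.040299)
N + (7/(-26) + ((9 - 1*5) - 1*2))² = 124/3077 + (7/(-26) + ((9 - 1*5) - 1*2))² = 124/3077 + (7*(-1/26) + ((9 - 5) - 2))² = 124/3077 + (-7/26 + (4 - 2))² = 124/3077 + (-7/26 + 2)² = 124/3077 + (45/26)² = 124/3077 + 2025/676 = 6314749/2080052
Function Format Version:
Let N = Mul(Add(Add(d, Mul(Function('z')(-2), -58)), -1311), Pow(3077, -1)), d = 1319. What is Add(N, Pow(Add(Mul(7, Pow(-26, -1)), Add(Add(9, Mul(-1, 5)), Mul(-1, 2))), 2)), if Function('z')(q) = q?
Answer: Rational(6314749, 2080052) ≈ 3.0359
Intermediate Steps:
N = Rational(124, 3077) (N = Mul(Add(Add(1319, Mul(-2, -58)), -1311), Pow(3077, -1)) = Mul(Add(Add(1319, 116), -1311), Rational(1, 3077)) = Mul(Add(1435, -1311), Rational(1, 3077)) = Mul(124, Rational(1, 3077)) = Rational(124, 3077) ≈ 0.040299)
Add(N, Pow(Add(Mul(7, Pow(-26, -1)), Add(Add(9, Mul(-1, 5)), Mul(-1, 2))), 2)) = Add(Rational(124, 3077), Pow(Add(Mul(7, Pow(-26, -1)), Add(Add(9, Mul(-1, 5)), Mul(-1, 2))), 2)) = Add(Rational(124, 3077), Pow(Add(Mul(7, Rational(-1, 26)), Add(Add(9, -5), -2)), 2)) = Add(Rational(124, 3077), Pow(Add(Rational(-7, 26), Add(4, -2)), 2)) = Add(Rational(124, 3077), Pow(Add(Rational(-7, 26), 2), 2)) = Add(Rational(124, 3077), Pow(Rational(45, 26), 2)) = Add(Rational(124, 3077), Rational(2025, 676)) = Rational(6314749, 2080052)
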